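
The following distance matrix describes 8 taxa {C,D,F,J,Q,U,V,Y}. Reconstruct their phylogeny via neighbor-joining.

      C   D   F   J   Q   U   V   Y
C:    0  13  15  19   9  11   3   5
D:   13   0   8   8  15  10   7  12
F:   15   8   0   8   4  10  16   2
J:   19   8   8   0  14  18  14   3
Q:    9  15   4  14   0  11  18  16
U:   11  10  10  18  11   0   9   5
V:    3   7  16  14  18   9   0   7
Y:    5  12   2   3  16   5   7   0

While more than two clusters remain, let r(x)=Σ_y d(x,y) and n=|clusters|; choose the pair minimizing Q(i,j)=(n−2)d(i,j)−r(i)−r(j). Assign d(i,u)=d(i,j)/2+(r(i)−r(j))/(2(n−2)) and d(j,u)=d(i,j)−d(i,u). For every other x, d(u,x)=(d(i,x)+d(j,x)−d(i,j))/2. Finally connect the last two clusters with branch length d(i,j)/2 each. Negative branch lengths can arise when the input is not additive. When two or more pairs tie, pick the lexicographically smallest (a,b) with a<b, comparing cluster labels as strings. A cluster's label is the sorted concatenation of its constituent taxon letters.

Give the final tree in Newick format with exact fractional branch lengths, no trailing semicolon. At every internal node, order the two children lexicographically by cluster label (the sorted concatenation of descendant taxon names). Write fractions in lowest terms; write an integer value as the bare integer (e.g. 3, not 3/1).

iteration 1: select C,V (d=3, Q=-131); attach at lengths (19/12, 17/12); label the merged cluster CV
  updated: d(CV,D)=17/2, d(CV,F)=14, d(CV,J)=15, d(CV,Q)=12, d(CV,U)=17/2, d(CV,Y)=9/2
iteration 2: select F,Q (d=4, Q=-98); attach at lengths (-3/5, 23/5); label the merged cluster FQ
  updated: d(CV,FQ)=11, d(D,FQ)=19/2, d(FQ,J)=9, d(FQ,U)=17/2, d(FQ,Y)=7
iteration 3: select J,Y (d=3, Q=-145/2); attach at lengths (67/16, -19/16); label the merged cluster JY
  updated: d(CV,JY)=33/4, d(D,JY)=17/2, d(FQ,JY)=13/2, d(JY,U)=10
iteration 4: select FQ,JY (d=13/2, Q=-197/4); attach at lengths (29/8, 23/8); label the merged cluster FJQY
  updated: d(CV,FJQY)=51/8, d(D,FJQY)=23/4, d(FJQY,U)=6
iteration 5: select CV,U (d=17/2, Q=-247/8); attach at lengths (127/32, 145/32); label the merged cluster CUV
  updated: d(CUV,D)=5, d(CUV,FJQY)=31/16
iteration 6: select CUV,D (d=5, Q=-203/16); attach at lengths (19/32, 141/32); label the merged cluster CDUV
  updated: d(CDUV,FJQY)=43/32
iteration 7: select CDUV,FJQY (d=43/32); attach at lengths (43/64, 43/64); label the merged cluster CDFJQUVY
final tree: ((((C:19/12,V:17/12):127/32,U:145/32):19/32,D:141/32):43/64,((F:-3/5,Q:23/5):29/8,(J:67/16,Y:-19/16):23/8):43/64)
total length: 1003/32

((((C:19/12,V:17/12):127/32,U:145/32):19/32,D:141/32):43/64,((F:-3/5,Q:23/5):29/8,(J:67/16,Y:-19/16):23/8):43/64)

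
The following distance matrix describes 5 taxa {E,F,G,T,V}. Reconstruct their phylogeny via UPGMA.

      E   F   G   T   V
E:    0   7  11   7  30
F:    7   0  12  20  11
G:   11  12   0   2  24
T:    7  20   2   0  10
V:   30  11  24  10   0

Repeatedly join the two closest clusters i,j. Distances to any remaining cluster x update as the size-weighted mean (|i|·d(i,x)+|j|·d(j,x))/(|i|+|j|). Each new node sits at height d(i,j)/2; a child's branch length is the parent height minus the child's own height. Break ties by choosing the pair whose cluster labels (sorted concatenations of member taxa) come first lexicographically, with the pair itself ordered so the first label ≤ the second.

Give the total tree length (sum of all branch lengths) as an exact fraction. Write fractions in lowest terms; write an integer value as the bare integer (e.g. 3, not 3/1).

step 1: merge (G,T) at d=2; branch lengths G→1, T→1; new cluster GT
  updated: d(E,GT)=9, d(F,GT)=16, d(GT,V)=17
step 2: merge (E,F) at d=7; branch lengths E→7/2, F→7/2; new cluster EF
  updated: d(EF,GT)=25/2, d(EF,V)=41/2
step 3: merge (EF,GT) at d=25/2; branch lengths EF→11/4, GT→21/4; new cluster EFGT
  updated: d(EFGT,V)=75/4
step 4: merge (EFGT,V) at d=75/4; branch lengths EFGT→25/8, V→75/8; new cluster EFGTV
final tree: (((E:7/2,F:7/2):11/4,(G:1,T:1):21/4):25/8,V:75/8)
total length: 59/2

59/2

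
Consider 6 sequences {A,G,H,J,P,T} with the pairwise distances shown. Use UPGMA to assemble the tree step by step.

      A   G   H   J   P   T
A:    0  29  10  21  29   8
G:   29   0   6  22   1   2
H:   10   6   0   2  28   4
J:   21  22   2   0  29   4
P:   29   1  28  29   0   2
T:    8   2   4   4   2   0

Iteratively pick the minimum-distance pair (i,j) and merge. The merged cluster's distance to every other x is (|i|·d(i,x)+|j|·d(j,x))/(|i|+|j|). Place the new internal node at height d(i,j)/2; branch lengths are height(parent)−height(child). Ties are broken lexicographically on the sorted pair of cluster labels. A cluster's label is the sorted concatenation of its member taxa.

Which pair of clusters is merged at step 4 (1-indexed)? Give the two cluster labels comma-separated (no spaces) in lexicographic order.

A,HJ

iteration 1: select G,P (d=1); attach at lengths (1/2, 1/2); label the merged cluster GP
  updated: d(A,GP)=29, d(GP,H)=17, d(GP,J)=51/2, d(GP,T)=2
iteration 2: select GP,T (d=2); attach at lengths (1/2, 1); label the merged cluster GPT
  updated: d(A,GPT)=22, d(GPT,H)=38/3, d(GPT,J)=55/3
iteration 3: select H,J (d=2); attach at lengths (1, 1); label the merged cluster HJ
  updated: d(A,HJ)=31/2, d(GPT,HJ)=31/2
iteration 4: select A,HJ (d=31/2); attach at lengths (31/4, 27/4); label the merged cluster AHJ
  updated: d(AHJ,GPT)=53/3
iteration 5: select AHJ,GPT (d=53/3); attach at lengths (13/12, 47/6); label the merged cluster AGHJPT
final tree: ((A:31/4,(H:1,J:1):27/4):13/12,((G:1/2,P:1/2):1/2,T:1):47/6)
total length: 335/12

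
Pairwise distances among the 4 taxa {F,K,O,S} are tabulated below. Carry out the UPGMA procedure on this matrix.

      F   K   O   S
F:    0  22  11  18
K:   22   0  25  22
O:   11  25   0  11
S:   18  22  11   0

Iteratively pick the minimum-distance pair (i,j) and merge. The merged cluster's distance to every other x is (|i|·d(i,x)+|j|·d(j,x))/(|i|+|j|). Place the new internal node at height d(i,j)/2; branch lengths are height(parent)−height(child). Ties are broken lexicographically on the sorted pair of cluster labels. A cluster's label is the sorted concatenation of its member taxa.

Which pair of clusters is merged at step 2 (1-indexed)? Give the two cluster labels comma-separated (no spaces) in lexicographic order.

FO,S

iteration 1: select F,O (d=11); attach at lengths (11/2, 11/2); label the merged cluster FO
  updated: d(FO,K)=47/2, d(FO,S)=29/2
iteration 2: select FO,S (d=29/2); attach at lengths (7/4, 29/4); label the merged cluster FOS
  updated: d(FOS,K)=23
iteration 3: select FOS,K (d=23); attach at lengths (17/4, 23/2); label the merged cluster FKOS
final tree: (((F:11/2,O:11/2):7/4,S:29/4):17/4,K:23/2)
total length: 143/4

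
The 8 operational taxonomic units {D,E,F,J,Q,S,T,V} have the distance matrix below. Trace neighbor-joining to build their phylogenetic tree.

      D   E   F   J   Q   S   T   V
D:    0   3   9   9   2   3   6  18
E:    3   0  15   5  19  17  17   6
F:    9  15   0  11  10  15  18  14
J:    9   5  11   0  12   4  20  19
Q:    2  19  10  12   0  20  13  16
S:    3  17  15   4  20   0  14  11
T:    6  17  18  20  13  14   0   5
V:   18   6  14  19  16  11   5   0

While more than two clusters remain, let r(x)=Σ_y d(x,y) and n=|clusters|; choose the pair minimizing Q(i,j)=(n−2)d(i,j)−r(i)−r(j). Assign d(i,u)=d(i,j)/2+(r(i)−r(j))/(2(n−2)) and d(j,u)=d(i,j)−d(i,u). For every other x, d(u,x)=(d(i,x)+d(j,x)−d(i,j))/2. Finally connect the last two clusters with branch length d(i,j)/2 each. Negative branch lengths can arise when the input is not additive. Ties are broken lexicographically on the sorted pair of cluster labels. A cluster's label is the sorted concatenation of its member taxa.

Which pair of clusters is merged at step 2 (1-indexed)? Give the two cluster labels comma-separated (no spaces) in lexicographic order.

J,S

1. join T+V (d=5, Q=-152) ⇒ TV; edges |T|=17/6, |V|=13/6
  updated: d(D,TV)=19/2, d(E,TV)=9, d(F,TV)=27/2, d(J,TV)=17, d(Q,TV)=12, d(S,TV)=10
2. join J+S (d=4, Q=-107) ⇒ JS; edges |J|=9/10, |S|=31/10
  updated: d(D,JS)=4, d(E,JS)=9, d(F,JS)=11, d(JS,Q)=14, d(JS,TV)=23/2
3. join D+Q (d=2, Q=-153/2) ⇒ DQ; edges |D|=-43/16, |Q|=75/16
  updated: d(DQ,E)=10, d(DQ,F)=17/2, d(DQ,JS)=8, d(DQ,TV)=39/4
4. join E+TV (d=9, Q=-239/4) ⇒ ETV; edges |E|=35/8, |TV|=37/8
  updated: d(DQ,ETV)=43/8, d(ETV,F)=39/4, d(ETV,JS)=23/4
5. join DQ+F (d=17/2, Q=-273/8) ⇒ DFQ; edges |DQ|=77/32, |F|=195/32
  updated: d(DFQ,ETV)=53/16, d(DFQ,JS)=21/4
6. join DFQ+ETV (d=53/16, Q=-229/16) ⇒ DEFQTV; edges |DFQ|=45/32, |ETV|=61/32
  updated: d(DEFQTV,JS)=123/32
7. join DEFQTV+JS (d=123/32) ⇒ DEFJQSTV; edges |DEFQTV|=123/64, |JS|=123/64
final tree: ((((D:-43/16,Q:75/16):77/32,F:195/32):45/32,(E:35/8,(T:17/6,V:13/6):37/8):61/32):123/64,(J:9/10,S:31/10):123/64)
total length: 1141/32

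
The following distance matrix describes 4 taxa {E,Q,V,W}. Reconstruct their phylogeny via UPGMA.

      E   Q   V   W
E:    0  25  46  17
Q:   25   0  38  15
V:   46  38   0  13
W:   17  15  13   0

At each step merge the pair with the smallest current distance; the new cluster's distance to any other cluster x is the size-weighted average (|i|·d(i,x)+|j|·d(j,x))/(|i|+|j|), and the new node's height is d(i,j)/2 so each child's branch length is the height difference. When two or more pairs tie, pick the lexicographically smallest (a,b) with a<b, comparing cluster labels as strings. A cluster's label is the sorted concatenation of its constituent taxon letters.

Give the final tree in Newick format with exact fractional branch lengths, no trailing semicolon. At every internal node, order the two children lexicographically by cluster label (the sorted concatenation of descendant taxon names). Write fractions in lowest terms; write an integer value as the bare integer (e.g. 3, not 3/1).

((E:25/2,Q:25/2):2,(V:13/2,W:13/2):8)

1. join V+W (d=13) ⇒ VW; edges |V|=13/2, |W|=13/2
  updated: d(E,VW)=63/2, d(Q,VW)=53/2
2. join E+Q (d=25) ⇒ EQ; edges |E|=25/2, |Q|=25/2
  updated: d(EQ,VW)=29
3. join EQ+VW (d=29) ⇒ EQVW; edges |EQ|=2, |VW|=8
final tree: ((E:25/2,Q:25/2):2,(V:13/2,W:13/2):8)
total length: 48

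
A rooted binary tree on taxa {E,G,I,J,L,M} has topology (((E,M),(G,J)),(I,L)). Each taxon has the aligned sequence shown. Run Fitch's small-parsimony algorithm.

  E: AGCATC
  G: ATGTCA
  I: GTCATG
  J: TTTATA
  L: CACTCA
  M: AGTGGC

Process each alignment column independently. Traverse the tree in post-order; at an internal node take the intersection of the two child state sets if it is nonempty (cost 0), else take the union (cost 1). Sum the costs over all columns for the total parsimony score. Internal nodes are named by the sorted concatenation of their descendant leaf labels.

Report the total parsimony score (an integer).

16

[col 0] EM: children E:{A}, M:{A} ∩→ {A}; cost 0
[col 0] GJ: children G:{A}, J:{T} ∪→ {A,T}; cost 1
[col 0] EGJM: children EM:{A}, GJ:{A,T} ∩→ {A}; cost 0
[col 0] IL: children I:{G}, L:{C} ∪→ {C,G}; cost 1
[col 0] EGIJLM: children EGJM:{A}, IL:{C,G} ∪→ {A,C,G}; cost 1
[col 1] EM: children E:{G}, M:{G} ∩→ {G}; cost 0
[col 1] GJ: children G:{T}, J:{T} ∩→ {T}; cost 0
[col 1] EGJM: children EM:{G}, GJ:{T} ∪→ {G,T}; cost 1
[col 1] IL: children I:{T}, L:{A} ∪→ {A,T}; cost 1
[col 1] EGIJLM: children EGJM:{G,T}, IL:{A,T} ∩→ {T}; cost 0
[col 2] EM: children E:{C}, M:{T} ∪→ {C,T}; cost 1
[col 2] GJ: children G:{G}, J:{T} ∪→ {G,T}; cost 1
[col 2] EGJM: children EM:{C,T}, GJ:{G,T} ∩→ {T}; cost 0
[col 2] IL: children I:{C}, L:{C} ∩→ {C}; cost 0
[col 2] EGIJLM: children EGJM:{T}, IL:{C} ∪→ {C,T}; cost 1
[col 3] EM: children E:{A}, M:{G} ∪→ {A,G}; cost 1
[col 3] GJ: children G:{T}, J:{A} ∪→ {A,T}; cost 1
[col 3] EGJM: children EM:{A,G}, GJ:{A,T} ∩→ {A}; cost 0
[col 3] IL: children I:{A}, L:{T} ∪→ {A,T}; cost 1
[col 3] EGIJLM: children EGJM:{A}, IL:{A,T} ∩→ {A}; cost 0
[col 4] EM: children E:{T}, M:{G} ∪→ {G,T}; cost 1
[col 4] GJ: children G:{C}, J:{T} ∪→ {C,T}; cost 1
[col 4] EGJM: children EM:{G,T}, GJ:{C,T} ∩→ {T}; cost 0
[col 4] IL: children I:{T}, L:{C} ∪→ {C,T}; cost 1
[col 4] EGIJLM: children EGJM:{T}, IL:{C,T} ∩→ {T}; cost 0
[col 5] EM: children E:{C}, M:{C} ∩→ {C}; cost 0
[col 5] GJ: children G:{A}, J:{A} ∩→ {A}; cost 0
[col 5] EGJM: children EM:{C}, GJ:{A} ∪→ {A,C}; cost 1
[col 5] IL: children I:{G}, L:{A} ∪→ {A,G}; cost 1
[col 5] EGIJLM: children EGJM:{A,C}, IL:{A,G} ∩→ {A}; cost 0
per-site changes: [3, 2, 3, 3, 3, 2]; total = 16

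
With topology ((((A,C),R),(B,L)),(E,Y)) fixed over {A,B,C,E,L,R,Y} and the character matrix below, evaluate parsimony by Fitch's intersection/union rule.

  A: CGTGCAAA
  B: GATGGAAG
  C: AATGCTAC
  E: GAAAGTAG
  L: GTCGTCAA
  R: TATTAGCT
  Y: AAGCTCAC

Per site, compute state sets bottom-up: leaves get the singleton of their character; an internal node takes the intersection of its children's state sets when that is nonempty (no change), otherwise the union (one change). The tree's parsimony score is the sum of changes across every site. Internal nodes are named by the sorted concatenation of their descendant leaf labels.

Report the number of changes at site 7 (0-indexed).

[col 0] AC: children A:{C}, C:{A} ∪→ {A,C}; cost 1
[col 0] ACR: children AC:{A,C}, R:{T} ∪→ {A,C,T}; cost 1
[col 0] BL: children B:{G}, L:{G} ∩→ {G}; cost 0
[col 0] ABCLR: children ACR:{A,C,T}, BL:{G} ∪→ {A,C,G,T}; cost 1
[col 0] EY: children E:{G}, Y:{A} ∪→ {A,G}; cost 1
[col 0] ABCELRY: children ABCLR:{A,C,G,T}, EY:{A,G} ∩→ {A,G}; cost 0
[col 1] AC: children A:{G}, C:{A} ∪→ {A,G}; cost 1
[col 1] ACR: children AC:{A,G}, R:{A} ∩→ {A}; cost 0
[col 1] BL: children B:{A}, L:{T} ∪→ {A,T}; cost 1
[col 1] ABCLR: children ACR:{A}, BL:{A,T} ∩→ {A}; cost 0
[col 1] EY: children E:{A}, Y:{A} ∩→ {A}; cost 0
[col 1] ABCELRY: children ABCLR:{A}, EY:{A} ∩→ {A}; cost 0
[col 2] AC: children A:{T}, C:{T} ∩→ {T}; cost 0
[col 2] ACR: children AC:{T}, R:{T} ∩→ {T}; cost 0
[col 2] BL: children B:{T}, L:{C} ∪→ {C,T}; cost 1
[col 2] ABCLR: children ACR:{T}, BL:{C,T} ∩→ {T}; cost 0
[col 2] EY: children E:{A}, Y:{G} ∪→ {A,G}; cost 1
[col 2] ABCELRY: children ABCLR:{T}, EY:{A,G} ∪→ {A,G,T}; cost 1
[col 3] AC: children A:{G}, C:{G} ∩→ {G}; cost 0
[col 3] ACR: children AC:{G}, R:{T} ∪→ {G,T}; cost 1
[col 3] BL: children B:{G}, L:{G} ∩→ {G}; cost 0
[col 3] ABCLR: children ACR:{G,T}, BL:{G} ∩→ {G}; cost 0
[col 3] EY: children E:{A}, Y:{C} ∪→ {A,C}; cost 1
[col 3] ABCELRY: children ABCLR:{G}, EY:{A,C} ∪→ {A,C,G}; cost 1
[col 4] AC: children A:{C}, C:{C} ∩→ {C}; cost 0
[col 4] ACR: children AC:{C}, R:{A} ∪→ {A,C}; cost 1
[col 4] BL: children B:{G}, L:{T} ∪→ {G,T}; cost 1
[col 4] ABCLR: children ACR:{A,C}, BL:{G,T} ∪→ {A,C,G,T}; cost 1
[col 4] EY: children E:{G}, Y:{T} ∪→ {G,T}; cost 1
[col 4] ABCELRY: children ABCLR:{A,C,G,T}, EY:{G,T} ∩→ {G,T}; cost 0
[col 5] AC: children A:{A}, C:{T} ∪→ {A,T}; cost 1
[col 5] ACR: children AC:{A,T}, R:{G} ∪→ {A,G,T}; cost 1
[col 5] BL: children B:{A}, L:{C} ∪→ {A,C}; cost 1
[col 5] ABCLR: children ACR:{A,G,T}, BL:{A,C} ∩→ {A}; cost 0
[col 5] EY: children E:{T}, Y:{C} ∪→ {C,T}; cost 1
[col 5] ABCELRY: children ABCLR:{A}, EY:{C,T} ∪→ {A,C,T}; cost 1
[col 6] AC: children A:{A}, C:{A} ∩→ {A}; cost 0
[col 6] ACR: children AC:{A}, R:{C} ∪→ {A,C}; cost 1
[col 6] BL: children B:{A}, L:{A} ∩→ {A}; cost 0
[col 6] ABCLR: children ACR:{A,C}, BL:{A} ∩→ {A}; cost 0
[col 6] EY: children E:{A}, Y:{A} ∩→ {A}; cost 0
[col 6] ABCELRY: children ABCLR:{A}, EY:{A} ∩→ {A}; cost 0
[col 7] AC: children A:{A}, C:{C} ∪→ {A,C}; cost 1
[col 7] ACR: children AC:{A,C}, R:{T} ∪→ {A,C,T}; cost 1
[col 7] BL: children B:{G}, L:{A} ∪→ {A,G}; cost 1
[col 7] ABCLR: children ACR:{A,C,T}, BL:{A,G} ∩→ {A}; cost 0
[col 7] EY: children E:{G}, Y:{C} ∪→ {C,G}; cost 1
[col 7] ABCELRY: children ABCLR:{A}, EY:{C,G} ∪→ {A,C,G}; cost 1
per-site changes: [4, 2, 3, 3, 4, 5, 1, 5]; total = 27

5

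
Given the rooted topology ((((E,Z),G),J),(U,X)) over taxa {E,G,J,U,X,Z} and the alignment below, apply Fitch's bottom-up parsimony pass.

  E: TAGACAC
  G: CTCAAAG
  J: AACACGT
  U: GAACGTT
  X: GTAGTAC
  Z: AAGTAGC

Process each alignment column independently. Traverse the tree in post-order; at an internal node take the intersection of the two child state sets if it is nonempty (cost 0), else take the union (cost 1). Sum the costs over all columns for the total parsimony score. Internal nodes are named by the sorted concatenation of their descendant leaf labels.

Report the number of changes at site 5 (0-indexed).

EZ@0: {T} ∪ {A} = {A,T} (union, +1)
EGZ@0: {A,T} ∪ {C} = {A,C,T} (union, +1)
EGJZ@0: {A,C,T} ∩ {A} = {A} (intersection, +0)
UX@0: {G} ∩ {G} = {G} (intersection, +0)
EGJUXZ@0: {A} ∪ {G} = {A,G} (union, +1)
EZ@1: {A} ∩ {A} = {A} (intersection, +0)
EGZ@1: {A} ∪ {T} = {A,T} (union, +1)
EGJZ@1: {A,T} ∩ {A} = {A} (intersection, +0)
UX@1: {A} ∪ {T} = {A,T} (union, +1)
EGJUXZ@1: {A} ∩ {A,T} = {A} (intersection, +0)
EZ@2: {G} ∩ {G} = {G} (intersection, +0)
EGZ@2: {G} ∪ {C} = {C,G} (union, +1)
EGJZ@2: {C,G} ∩ {C} = {C} (intersection, +0)
UX@2: {A} ∩ {A} = {A} (intersection, +0)
EGJUXZ@2: {C} ∪ {A} = {A,C} (union, +1)
EZ@3: {A} ∪ {T} = {A,T} (union, +1)
EGZ@3: {A,T} ∩ {A} = {A} (intersection, +0)
EGJZ@3: {A} ∩ {A} = {A} (intersection, +0)
UX@3: {C} ∪ {G} = {C,G} (union, +1)
EGJUXZ@3: {A} ∪ {C,G} = {A,C,G} (union, +1)
EZ@4: {C} ∪ {A} = {A,C} (union, +1)
EGZ@4: {A,C} ∩ {A} = {A} (intersection, +0)
EGJZ@4: {A} ∪ {C} = {A,C} (union, +1)
UX@4: {G} ∪ {T} = {G,T} (union, +1)
EGJUXZ@4: {A,C} ∪ {G,T} = {A,C,G,T} (union, +1)
EZ@5: {A} ∪ {G} = {A,G} (union, +1)
EGZ@5: {A,G} ∩ {A} = {A} (intersection, +0)
EGJZ@5: {A} ∪ {G} = {A,G} (union, +1)
UX@5: {T} ∪ {A} = {A,T} (union, +1)
EGJUXZ@5: {A,G} ∩ {A,T} = {A} (intersection, +0)
EZ@6: {C} ∩ {C} = {C} (intersection, +0)
EGZ@6: {C} ∪ {G} = {C,G} (union, +1)
EGJZ@6: {C,G} ∪ {T} = {C,G,T} (union, +1)
UX@6: {T} ∪ {C} = {C,T} (union, +1)
EGJUXZ@6: {C,G,T} ∩ {C,T} = {C,T} (intersection, +0)
per-site changes: [3, 2, 2, 3, 4, 3, 3]; total = 20

3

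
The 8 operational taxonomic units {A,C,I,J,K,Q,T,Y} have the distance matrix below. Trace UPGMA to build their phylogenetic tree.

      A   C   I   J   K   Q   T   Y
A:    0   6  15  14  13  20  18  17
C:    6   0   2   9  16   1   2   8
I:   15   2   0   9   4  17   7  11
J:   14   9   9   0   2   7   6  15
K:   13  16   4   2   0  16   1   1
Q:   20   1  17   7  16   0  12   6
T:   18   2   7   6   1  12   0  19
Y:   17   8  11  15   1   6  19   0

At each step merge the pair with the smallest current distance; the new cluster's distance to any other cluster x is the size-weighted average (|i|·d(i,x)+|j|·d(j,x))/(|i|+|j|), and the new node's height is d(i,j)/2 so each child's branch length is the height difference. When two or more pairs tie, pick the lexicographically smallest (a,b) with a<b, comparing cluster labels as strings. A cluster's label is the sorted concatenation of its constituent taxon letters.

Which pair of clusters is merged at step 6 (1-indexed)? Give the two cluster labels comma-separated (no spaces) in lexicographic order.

CQY,IJKT

iteration 1: select C,Q (d=1); attach at lengths (1/2, 1/2); label the merged cluster CQ
  updated: d(A,CQ)=13, d(CQ,I)=19/2, d(CQ,J)=8, d(CQ,K)=16, d(CQ,T)=7, d(CQ,Y)=7
iteration 2: select K,T (d=1); attach at lengths (1/2, 1/2); label the merged cluster KT
  updated: d(A,KT)=31/2, d(CQ,KT)=23/2, d(I,KT)=11/2, d(J,KT)=4, d(KT,Y)=10
iteration 3: select J,KT (d=4); attach at lengths (2, 3/2); label the merged cluster JKT
  updated: d(A,JKT)=15, d(CQ,JKT)=31/3, d(I,JKT)=20/3, d(JKT,Y)=35/3
iteration 4: select I,JKT (d=20/3); attach at lengths (10/3, 4/3); label the merged cluster IJKT
  updated: d(A,IJKT)=15, d(CQ,IJKT)=81/8, d(IJKT,Y)=23/2
iteration 5: select CQ,Y (d=7); attach at lengths (3, 7/2); label the merged cluster CQY
  updated: d(A,CQY)=43/3, d(CQY,IJKT)=127/12
iteration 6: select CQY,IJKT (d=127/12); attach at lengths (43/24, 47/24); label the merged cluster CIJKQTY
  updated: d(A,CIJKQTY)=103/7
iteration 7: select A,CIJKQTY (d=103/7); attach at lengths (103/14, 347/168); label the merged cluster ACIJKQTY
final tree: (A:103/14,(((C:1/2,Q:1/2):3,Y:7/2):43/24,(I:10/3,(J:2,(K:1/2,T:1/2):3/2):4/3):47/24):347/168)
total length: 1671/56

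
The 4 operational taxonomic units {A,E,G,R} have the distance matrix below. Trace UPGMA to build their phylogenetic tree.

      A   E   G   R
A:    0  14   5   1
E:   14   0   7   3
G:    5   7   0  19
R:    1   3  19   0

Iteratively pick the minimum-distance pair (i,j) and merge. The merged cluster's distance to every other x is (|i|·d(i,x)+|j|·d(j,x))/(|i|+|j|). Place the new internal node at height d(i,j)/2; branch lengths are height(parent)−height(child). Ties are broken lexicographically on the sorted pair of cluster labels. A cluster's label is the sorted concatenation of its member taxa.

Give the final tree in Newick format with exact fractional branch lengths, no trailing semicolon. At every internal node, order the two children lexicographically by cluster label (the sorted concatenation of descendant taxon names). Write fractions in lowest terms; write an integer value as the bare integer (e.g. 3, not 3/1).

((A:1/2,R:1/2):37/8,(E:7/2,G:7/2):13/8)

iteration 1: select A,R (d=1); attach at lengths (1/2, 1/2); label the merged cluster AR
  updated: d(AR,E)=17/2, d(AR,G)=12
iteration 2: select E,G (d=7); attach at lengths (7/2, 7/2); label the merged cluster EG
  updated: d(AR,EG)=41/4
iteration 3: select AR,EG (d=41/4); attach at lengths (37/8, 13/8); label the merged cluster AEGR
final tree: ((A:1/2,R:1/2):37/8,(E:7/2,G:7/2):13/8)
total length: 57/4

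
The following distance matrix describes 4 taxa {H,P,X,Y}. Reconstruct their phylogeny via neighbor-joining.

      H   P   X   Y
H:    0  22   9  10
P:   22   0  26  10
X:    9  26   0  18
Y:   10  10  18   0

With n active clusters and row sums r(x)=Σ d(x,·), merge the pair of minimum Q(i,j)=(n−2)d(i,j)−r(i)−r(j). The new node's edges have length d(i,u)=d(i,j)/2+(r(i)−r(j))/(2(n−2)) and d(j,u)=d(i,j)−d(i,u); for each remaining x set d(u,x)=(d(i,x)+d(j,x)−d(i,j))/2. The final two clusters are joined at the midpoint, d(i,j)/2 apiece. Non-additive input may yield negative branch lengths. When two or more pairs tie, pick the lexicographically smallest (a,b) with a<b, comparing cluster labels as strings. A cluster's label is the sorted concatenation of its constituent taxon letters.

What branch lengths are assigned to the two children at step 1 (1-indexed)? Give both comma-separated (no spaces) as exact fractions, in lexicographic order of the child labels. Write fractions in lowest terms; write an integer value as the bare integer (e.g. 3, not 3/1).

step 1: merge (H,X) at d=9, Q=-76; branch lengths H→3/2, X→15/2; new cluster HX
  updated: d(HX,P)=39/2, d(HX,Y)=19/2
step 2: merge (HX,P) at d=39/2, Q=-39; branch lengths HX→19/2, P→10; new cluster HPX
  updated: d(HPX,Y)=0
step 3: merge (HPX,Y) at d=0; branch lengths HPX→0, Y→0; new cluster HPXY
final tree: (((H:3/2,X:15/2):19/2,P:10):0,Y:0)
total length: 57/2

3/2,15/2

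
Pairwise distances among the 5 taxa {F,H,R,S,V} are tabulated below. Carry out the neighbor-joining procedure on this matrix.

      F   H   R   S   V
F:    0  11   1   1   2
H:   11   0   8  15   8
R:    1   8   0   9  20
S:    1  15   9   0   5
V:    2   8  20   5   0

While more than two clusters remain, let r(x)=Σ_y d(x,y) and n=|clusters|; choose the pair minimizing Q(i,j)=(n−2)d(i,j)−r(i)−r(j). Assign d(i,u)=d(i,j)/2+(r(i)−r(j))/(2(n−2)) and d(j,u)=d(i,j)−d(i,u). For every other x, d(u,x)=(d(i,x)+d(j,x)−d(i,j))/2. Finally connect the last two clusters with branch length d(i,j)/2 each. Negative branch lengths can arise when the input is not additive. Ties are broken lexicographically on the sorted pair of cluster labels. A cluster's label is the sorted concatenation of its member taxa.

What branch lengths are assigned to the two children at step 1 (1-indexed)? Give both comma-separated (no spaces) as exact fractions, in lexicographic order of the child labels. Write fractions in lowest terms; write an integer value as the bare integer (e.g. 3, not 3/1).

step 1: merge (H,R) at d=8, Q=-56; branch lengths H→14/3, R→10/3; new cluster HR
  updated: d(F,HR)=2, d(HR,S)=8, d(HR,V)=10
step 2: merge (F,HR) at d=2, Q=-21; branch lengths F→-11/4, HR→19/4; new cluster FHR
  updated: d(FHR,S)=7/2, d(FHR,V)=5
step 3: merge (FHR,S) at d=7/2, Q=-27/2; branch lengths FHR→7/4, S→7/4; new cluster FHRS
  updated: d(FHRS,V)=13/4
step 4: merge (FHRS,V) at d=13/4; branch lengths FHRS→13/8, V→13/8; new cluster FHRSV
final tree: (((F:-11/4,(H:14/3,R:10/3):19/4):7/4,S:7/4):13/8,V:13/8)
total length: 67/4

14/3,10/3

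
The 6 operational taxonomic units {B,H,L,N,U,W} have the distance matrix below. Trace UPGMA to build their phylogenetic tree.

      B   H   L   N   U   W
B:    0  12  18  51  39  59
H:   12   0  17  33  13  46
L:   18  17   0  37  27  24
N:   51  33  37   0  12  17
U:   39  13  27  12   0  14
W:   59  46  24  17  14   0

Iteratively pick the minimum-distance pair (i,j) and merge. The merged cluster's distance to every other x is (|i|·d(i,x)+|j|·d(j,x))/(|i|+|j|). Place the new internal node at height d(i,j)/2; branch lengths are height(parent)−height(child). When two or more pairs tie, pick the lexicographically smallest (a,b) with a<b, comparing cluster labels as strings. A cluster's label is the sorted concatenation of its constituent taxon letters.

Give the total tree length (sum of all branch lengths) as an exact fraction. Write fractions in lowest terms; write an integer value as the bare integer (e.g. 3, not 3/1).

iteration 1: select B,H (d=12); attach at lengths (6, 6); label the merged cluster BH
  updated: d(BH,L)=35/2, d(BH,N)=42, d(BH,U)=26, d(BH,W)=105/2
iteration 2: select N,U (d=12); attach at lengths (6, 6); label the merged cluster NU
  updated: d(BH,NU)=34, d(L,NU)=32, d(NU,W)=31/2
iteration 3: select NU,W (d=31/2); attach at lengths (7/4, 31/4); label the merged cluster NUW
  updated: d(BH,NUW)=241/6, d(L,NUW)=88/3
iteration 4: select BH,L (d=35/2); attach at lengths (11/4, 35/4); label the merged cluster BHL
  updated: d(BHL,NUW)=329/9
iteration 5: select BHL,NUW (d=329/9); attach at lengths (343/36, 379/36); label the merged cluster BHLNUW
final tree: (((B:6,H:6):11/4,L:35/4):343/36,((N:6,U:6):7/4,W:31/4):379/36)
total length: 1171/18

1171/18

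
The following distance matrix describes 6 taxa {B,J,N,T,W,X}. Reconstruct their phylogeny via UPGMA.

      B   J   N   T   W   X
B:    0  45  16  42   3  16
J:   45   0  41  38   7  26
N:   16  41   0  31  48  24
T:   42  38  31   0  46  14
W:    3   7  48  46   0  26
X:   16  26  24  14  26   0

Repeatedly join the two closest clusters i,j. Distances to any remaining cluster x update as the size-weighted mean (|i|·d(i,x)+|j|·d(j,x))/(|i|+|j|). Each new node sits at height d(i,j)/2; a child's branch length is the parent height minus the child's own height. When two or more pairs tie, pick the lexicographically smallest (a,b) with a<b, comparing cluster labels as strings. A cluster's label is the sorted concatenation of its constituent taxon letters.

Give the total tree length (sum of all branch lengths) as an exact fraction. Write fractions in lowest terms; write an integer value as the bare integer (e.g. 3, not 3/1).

1. join B+W (d=3) ⇒ BW; edges |B|=3/2, |W|=3/2
  updated: d(BW,J)=26, d(BW,N)=32, d(BW,T)=44, d(BW,X)=21
2. join T+X (d=14) ⇒ TX; edges |T|=7, |X|=7
  updated: d(BW,TX)=65/2, d(J,TX)=32, d(N,TX)=55/2
3. join BW+J (d=26) ⇒ BJW; edges |BW|=23/2, |J|=13
  updated: d(BJW,N)=35, d(BJW,TX)=97/3
4. join N+TX (d=55/2) ⇒ NTX; edges |N|=55/4, |TX|=27/4
  updated: d(BJW,NTX)=299/9
5. join BJW+NTX (d=299/9) ⇒ BJNTWX; edges |BJW|=65/18, |NTX|=103/36
final tree: (((B:3/2,W:3/2):23/2,J:13):65/18,(N:55/4,(T:7,X:7):27/4):103/36)
total length: 2465/36

2465/36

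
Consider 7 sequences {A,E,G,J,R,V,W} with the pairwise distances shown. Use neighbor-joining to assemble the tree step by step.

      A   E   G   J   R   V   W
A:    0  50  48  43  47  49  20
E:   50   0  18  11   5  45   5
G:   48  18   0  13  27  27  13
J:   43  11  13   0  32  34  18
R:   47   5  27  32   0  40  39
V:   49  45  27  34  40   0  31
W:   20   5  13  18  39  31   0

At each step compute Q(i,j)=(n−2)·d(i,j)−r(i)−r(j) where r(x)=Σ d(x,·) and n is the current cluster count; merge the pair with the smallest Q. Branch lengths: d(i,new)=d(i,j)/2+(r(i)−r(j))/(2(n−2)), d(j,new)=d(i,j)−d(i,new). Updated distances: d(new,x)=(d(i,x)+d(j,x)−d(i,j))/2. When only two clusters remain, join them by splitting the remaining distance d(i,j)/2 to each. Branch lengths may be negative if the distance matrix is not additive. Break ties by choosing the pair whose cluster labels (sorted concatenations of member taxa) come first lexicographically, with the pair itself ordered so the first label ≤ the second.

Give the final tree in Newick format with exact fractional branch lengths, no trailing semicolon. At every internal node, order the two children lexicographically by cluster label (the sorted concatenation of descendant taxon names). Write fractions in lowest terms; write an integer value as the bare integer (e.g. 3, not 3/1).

(((((A:369/16,W:-49/16):211/24,V:509/24):105/32,G:175/32):49/32,(E:-31/10,R:81/10):393/32):215/64,J:215/64)

iteration 1: select E,R (d=5, Q=-299); attach at lengths (-31/10, 81/10); label the merged cluster ER
  updated: d(A,ER)=46, d(ER,G)=20, d(ER,J)=19, d(ER,V)=40, d(ER,W)=39/2
iteration 2: select A,W (d=20, Q=-455/2); attach at lengths (369/16, -49/16); label the merged cluster AW
  updated: d(AW,ER)=91/4, d(AW,G)=41/2, d(AW,J)=41/2, d(AW,V)=30
iteration 3: select AW,V (d=30, Q=-539/4); attach at lengths (211/24, 509/24); label the merged cluster AVW
  updated: d(AVW,ER)=131/8, d(AVW,G)=35/4, d(AVW,J)=49/4
iteration 4: select AVW,G (d=35/4, Q=-493/8); attach at lengths (105/32, 175/32); label the merged cluster AGVW
  updated: d(AGVW,ER)=221/16, d(AGVW,J)=33/4
iteration 5: select AGVW,ER (d=221/16, Q=-657/16); attach at lengths (49/32, 393/32); label the merged cluster AEGRVW
  updated: d(AEGRVW,J)=215/32
iteration 6: select AEGRVW,J (d=215/32); attach at lengths (215/64, 215/64); label the merged cluster AEGJRVW
final tree: (((((A:369/16,W:-49/16):211/24,V:509/24):105/32,G:175/32):49/32,(E:-31/10,R:81/10):393/32):215/64,J:215/64)
total length: 2697/32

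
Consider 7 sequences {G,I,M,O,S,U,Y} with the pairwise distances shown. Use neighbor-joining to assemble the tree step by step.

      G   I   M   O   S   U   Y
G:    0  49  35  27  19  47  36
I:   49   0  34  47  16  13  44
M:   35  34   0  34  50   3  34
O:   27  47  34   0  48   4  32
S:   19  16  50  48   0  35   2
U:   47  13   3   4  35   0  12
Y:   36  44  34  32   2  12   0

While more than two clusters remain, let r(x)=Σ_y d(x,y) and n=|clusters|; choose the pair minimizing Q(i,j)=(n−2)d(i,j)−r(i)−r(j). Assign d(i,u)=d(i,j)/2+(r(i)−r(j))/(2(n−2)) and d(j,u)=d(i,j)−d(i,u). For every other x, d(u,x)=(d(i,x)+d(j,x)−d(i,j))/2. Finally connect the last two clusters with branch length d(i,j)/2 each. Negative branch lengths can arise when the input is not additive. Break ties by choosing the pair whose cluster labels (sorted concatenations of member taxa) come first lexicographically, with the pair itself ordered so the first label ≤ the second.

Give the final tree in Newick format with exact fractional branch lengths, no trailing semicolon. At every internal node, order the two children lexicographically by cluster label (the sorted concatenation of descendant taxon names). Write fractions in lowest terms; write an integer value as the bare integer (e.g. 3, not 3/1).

(((((G:265/16,(S:2,Y:0):159/16):185/24,O:289/24):227/32,I:621/32):83/32,M:349/32):-253/64,U:-253/64)

iteration 1: select S,Y (d=2, Q=-320); attach at lengths (2, 0); label the merged cluster SY
  updated: d(G,SY)=53/2, d(I,SY)=29, d(M,SY)=41, d(O,SY)=39, d(SY,U)=45/2
iteration 2: select G,SY (d=53/2, Q=-473/2); attach at lengths (265/16, 159/16); label the merged cluster GSY
  updated: d(GSY,I)=103/4, d(GSY,M)=99/4, d(GSY,O)=79/4, d(GSY,U)=43/2
iteration 3: select GSY,O (d=79/4, Q=-549/4); attach at lengths (185/24, 289/24); label the merged cluster GOSY
  updated: d(GOSY,I)=53/2, d(GOSY,M)=39/2, d(GOSY,U)=23/8
iteration 4: select GOSY,I (d=53/2, Q=-555/8); attach at lengths (227/32, 621/32); label the merged cluster GIOSY
  updated: d(GIOSY,M)=27/2, d(GIOSY,U)=-85/16
iteration 5: select GIOSY,M (d=27/2, Q=-179/16); attach at lengths (83/32, 349/32); label the merged cluster GIMOSY
  updated: d(GIMOSY,U)=-253/32
iteration 6: select GIMOSY,U (d=-253/32); attach at lengths (-253/64, -253/64); label the merged cluster GIMOSUY
final tree: (((((G:265/16,(S:2,Y:0):159/16):185/24,O:289/24):227/32,I:621/32):83/32,M:349/32):-253/64,U:-253/64)
total length: 2571/32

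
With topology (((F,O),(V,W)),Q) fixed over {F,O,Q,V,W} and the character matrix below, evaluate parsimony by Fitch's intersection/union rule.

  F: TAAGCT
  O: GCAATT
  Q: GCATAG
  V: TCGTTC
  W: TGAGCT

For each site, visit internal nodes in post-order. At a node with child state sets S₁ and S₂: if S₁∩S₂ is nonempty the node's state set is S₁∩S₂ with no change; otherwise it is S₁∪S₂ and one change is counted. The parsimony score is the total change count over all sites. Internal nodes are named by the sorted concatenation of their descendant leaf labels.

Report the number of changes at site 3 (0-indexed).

3

FO@0: {T} ∪ {G} = {G,T} (union, +1)
VW@0: {T} ∩ {T} = {T} (intersection, +0)
FOVW@0: {G,T} ∩ {T} = {T} (intersection, +0)
FOQVW@0: {T} ∪ {G} = {G,T} (union, +1)
FO@1: {A} ∪ {C} = {A,C} (union, +1)
VW@1: {C} ∪ {G} = {C,G} (union, +1)
FOVW@1: {A,C} ∩ {C,G} = {C} (intersection, +0)
FOQVW@1: {C} ∩ {C} = {C} (intersection, +0)
FO@2: {A} ∩ {A} = {A} (intersection, +0)
VW@2: {G} ∪ {A} = {A,G} (union, +1)
FOVW@2: {A} ∩ {A,G} = {A} (intersection, +0)
FOQVW@2: {A} ∩ {A} = {A} (intersection, +0)
FO@3: {G} ∪ {A} = {A,G} (union, +1)
VW@3: {T} ∪ {G} = {G,T} (union, +1)
FOVW@3: {A,G} ∩ {G,T} = {G} (intersection, +0)
FOQVW@3: {G} ∪ {T} = {G,T} (union, +1)
FO@4: {C} ∪ {T} = {C,T} (union, +1)
VW@4: {T} ∪ {C} = {C,T} (union, +1)
FOVW@4: {C,T} ∩ {C,T} = {C,T} (intersection, +0)
FOQVW@4: {C,T} ∪ {A} = {A,C,T} (union, +1)
FO@5: {T} ∩ {T} = {T} (intersection, +0)
VW@5: {C} ∪ {T} = {C,T} (union, +1)
FOVW@5: {T} ∩ {C,T} = {T} (intersection, +0)
FOQVW@5: {T} ∪ {G} = {G,T} (union, +1)
per-site changes: [2, 2, 1, 3, 3, 2]; total = 13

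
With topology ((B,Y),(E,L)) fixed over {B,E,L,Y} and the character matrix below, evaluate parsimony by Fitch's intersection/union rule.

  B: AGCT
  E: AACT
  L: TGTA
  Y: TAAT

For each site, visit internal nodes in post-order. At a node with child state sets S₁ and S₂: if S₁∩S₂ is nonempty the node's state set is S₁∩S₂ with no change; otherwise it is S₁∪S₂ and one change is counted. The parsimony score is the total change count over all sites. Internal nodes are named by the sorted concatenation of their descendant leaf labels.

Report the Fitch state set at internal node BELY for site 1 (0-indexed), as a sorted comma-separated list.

A,G

site 0, node BY: B={A} ∪ Y={T} → {A,T} (+1)
site 0, node EL: E={A} ∪ L={T} → {A,T} (+1)
site 0, node BELY: BY={A,T} ∩ EL={A,T} → {A,T} (+0)
site 1, node BY: B={G} ∪ Y={A} → {A,G} (+1)
site 1, node EL: E={A} ∪ L={G} → {A,G} (+1)
site 1, node BELY: BY={A,G} ∩ EL={A,G} → {A,G} (+0)
site 2, node BY: B={C} ∪ Y={A} → {A,C} (+1)
site 2, node EL: E={C} ∪ L={T} → {C,T} (+1)
site 2, node BELY: BY={A,C} ∩ EL={C,T} → {C} (+0)
site 3, node BY: B={T} ∩ Y={T} → {T} (+0)
site 3, node EL: E={T} ∪ L={A} → {A,T} (+1)
site 3, node BELY: BY={T} ∩ EL={A,T} → {T} (+0)
per-site changes: [2, 2, 2, 1]; total = 7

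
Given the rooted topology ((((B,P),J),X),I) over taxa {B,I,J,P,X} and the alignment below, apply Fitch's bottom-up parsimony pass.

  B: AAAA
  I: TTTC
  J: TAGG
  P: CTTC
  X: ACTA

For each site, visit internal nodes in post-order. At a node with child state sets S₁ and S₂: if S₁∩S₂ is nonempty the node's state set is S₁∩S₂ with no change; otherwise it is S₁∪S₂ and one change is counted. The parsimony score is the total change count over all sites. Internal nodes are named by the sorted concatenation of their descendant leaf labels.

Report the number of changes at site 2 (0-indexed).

2

BP@0: {A} ∪ {C} = {A,C} (union, +1)
BJP@0: {A,C} ∪ {T} = {A,C,T} (union, +1)
BJPX@0: {A,C,T} ∩ {A} = {A} (intersection, +0)
BIJPX@0: {A} ∪ {T} = {A,T} (union, +1)
BP@1: {A} ∪ {T} = {A,T} (union, +1)
BJP@1: {A,T} ∩ {A} = {A} (intersection, +0)
BJPX@1: {A} ∪ {C} = {A,C} (union, +1)
BIJPX@1: {A,C} ∪ {T} = {A,C,T} (union, +1)
BP@2: {A} ∪ {T} = {A,T} (union, +1)
BJP@2: {A,T} ∪ {G} = {A,G,T} (union, +1)
BJPX@2: {A,G,T} ∩ {T} = {T} (intersection, +0)
BIJPX@2: {T} ∩ {T} = {T} (intersection, +0)
BP@3: {A} ∪ {C} = {A,C} (union, +1)
BJP@3: {A,C} ∪ {G} = {A,C,G} (union, +1)
BJPX@3: {A,C,G} ∩ {A} = {A} (intersection, +0)
BIJPX@3: {A} ∪ {C} = {A,C} (union, +1)
per-site changes: [3, 3, 2, 3]; total = 11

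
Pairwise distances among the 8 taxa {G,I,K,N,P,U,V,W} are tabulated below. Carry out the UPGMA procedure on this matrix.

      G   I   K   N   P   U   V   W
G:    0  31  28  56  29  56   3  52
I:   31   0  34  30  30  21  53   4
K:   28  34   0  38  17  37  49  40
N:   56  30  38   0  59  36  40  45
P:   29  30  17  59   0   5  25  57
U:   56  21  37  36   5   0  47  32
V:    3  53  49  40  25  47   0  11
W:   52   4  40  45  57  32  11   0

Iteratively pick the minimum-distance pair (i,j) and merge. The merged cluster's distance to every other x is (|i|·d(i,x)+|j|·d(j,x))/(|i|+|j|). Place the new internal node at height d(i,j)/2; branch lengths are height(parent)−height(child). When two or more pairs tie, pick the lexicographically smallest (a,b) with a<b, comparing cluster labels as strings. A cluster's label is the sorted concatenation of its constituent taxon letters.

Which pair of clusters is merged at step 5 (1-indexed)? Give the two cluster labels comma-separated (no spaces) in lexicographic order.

IW,KPU

1. join G+V (d=3) ⇒ GV; edges |G|=3/2, |V|=3/2
  updated: d(GV,I)=42, d(GV,K)=77/2, d(GV,N)=48, d(GV,P)=27, d(GV,U)=103/2, d(GV,W)=63/2
2. join I+W (d=4) ⇒ IW; edges |I|=2, |W|=2
  updated: d(GV,IW)=147/4, d(IW,K)=37, d(IW,N)=75/2, d(IW,P)=87/2, d(IW,U)=53/2
3. join P+U (d=5) ⇒ PU; edges |P|=5/2, |U|=5/2
  updated: d(GV,PU)=157/4, d(IW,PU)=35, d(K,PU)=27, d(N,PU)=95/2
4. join K+PU (d=27) ⇒ KPU; edges |K|=27/2, |PU|=11
  updated: d(GV,KPU)=39, d(IW,KPU)=107/3, d(KPU,N)=133/3
5. join IW+KPU (d=107/3) ⇒ IKPUW; edges |IW|=95/6, |KPU|=13/3
  updated: d(GV,IKPUW)=381/10, d(IKPUW,N)=208/5
6. join GV+IKPUW (d=381/10) ⇒ GIKPUVW; edges |GV|=351/20, |IKPUW|=73/60
  updated: d(GIKPUVW,N)=304/7
7. join GIKPUVW+N (d=304/7) ⇒ GIKNPUVW; edges |GIKPUVW|=373/140, |N|=152/7
final tree: (((G:3/2,V:3/2):351/20,((I:2,W:2):95/6,(K:27/2,(P:5/2,U:5/2):11):13/3):73/60):373/140,N:152/7)
total length: 41921/420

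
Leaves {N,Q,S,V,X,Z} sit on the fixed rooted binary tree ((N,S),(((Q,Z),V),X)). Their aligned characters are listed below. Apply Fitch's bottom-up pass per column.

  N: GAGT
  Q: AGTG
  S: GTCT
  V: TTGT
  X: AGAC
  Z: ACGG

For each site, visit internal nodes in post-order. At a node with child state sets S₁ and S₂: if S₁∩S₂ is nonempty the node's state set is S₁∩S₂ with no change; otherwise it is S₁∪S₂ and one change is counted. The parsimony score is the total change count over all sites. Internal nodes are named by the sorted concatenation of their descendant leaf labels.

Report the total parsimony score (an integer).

NS@0: {G} ∩ {G} = {G} (intersection, +0)
QZ@0: {A} ∩ {A} = {A} (intersection, +0)
QVZ@0: {A} ∪ {T} = {A,T} (union, +1)
QVXZ@0: {A,T} ∩ {A} = {A} (intersection, +0)
NQSVXZ@0: {G} ∪ {A} = {A,G} (union, +1)
NS@1: {A} ∪ {T} = {A,T} (union, +1)
QZ@1: {G} ∪ {C} = {C,G} (union, +1)
QVZ@1: {C,G} ∪ {T} = {C,G,T} (union, +1)
QVXZ@1: {C,G,T} ∩ {G} = {G} (intersection, +0)
NQSVXZ@1: {A,T} ∪ {G} = {A,G,T} (union, +1)
NS@2: {G} ∪ {C} = {C,G} (union, +1)
QZ@2: {T} ∪ {G} = {G,T} (union, +1)
QVZ@2: {G,T} ∩ {G} = {G} (intersection, +0)
QVXZ@2: {G} ∪ {A} = {A,G} (union, +1)
NQSVXZ@2: {C,G} ∩ {A,G} = {G} (intersection, +0)
NS@3: {T} ∩ {T} = {T} (intersection, +0)
QZ@3: {G} ∩ {G} = {G} (intersection, +0)
QVZ@3: {G} ∪ {T} = {G,T} (union, +1)
QVXZ@3: {G,T} ∪ {C} = {C,G,T} (union, +1)
NQSVXZ@3: {T} ∩ {C,G,T} = {T} (intersection, +0)
per-site changes: [2, 4, 3, 2]; total = 11

11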